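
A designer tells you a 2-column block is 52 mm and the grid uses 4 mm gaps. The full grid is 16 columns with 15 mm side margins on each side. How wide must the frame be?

474 mm

52 − 1·4 = 48; ÷2 gives c = 24 mm.
Total width: 2·15 + 16·24 + 15·4 = 474 mm.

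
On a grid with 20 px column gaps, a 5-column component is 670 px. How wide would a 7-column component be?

5c + 4·20 = 670 → 5c = 590 → c = 118 px.
Span of 7: 7·118 + 6·20 = 826 + 120 = 946 px.

946 px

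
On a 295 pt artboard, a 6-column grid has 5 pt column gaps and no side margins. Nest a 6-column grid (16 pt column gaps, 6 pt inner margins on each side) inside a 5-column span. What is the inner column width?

25.5 pt

Subtracting 5 column gaps of 5 leaves 270 for 6 columns, so c = 45 pt.
Span of 5: 5·45 + 4·5 = 225 + 20 = 245 pt.
Inner content = 245 − 2·6 = 233 pt.
6 columns + 5 column gaps: 6d + 5·16 = 233.
6d = 233 − 80 = 153, so d = 25.5 pt.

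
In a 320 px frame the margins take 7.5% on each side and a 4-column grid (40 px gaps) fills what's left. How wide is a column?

38 px

320 × (1 − 2·7.5%) = 320 × 85% = 272 px for the columns.
Subtracting 3 gaps of 40 leaves 152 for 4 columns, so c = 38 px.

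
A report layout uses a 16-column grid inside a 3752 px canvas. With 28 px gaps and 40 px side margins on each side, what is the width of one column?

203.25 px

Content width = 3752 − 2·40 = 3672 px.
16 columns + 15 gaps: 16c + 15·28 = 3672.
16c = 3672 − 420 = 3252, so c = 203.25 px.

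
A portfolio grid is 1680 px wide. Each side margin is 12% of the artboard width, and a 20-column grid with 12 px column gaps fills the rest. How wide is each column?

52.44 px

1680 × (1 − 2·12%) = 1680 × 76% = 1276.8 px for the columns.
Subtracting 19 column gaps of 12 leaves 1048.8 for 20 columns, so c = 52.44 px.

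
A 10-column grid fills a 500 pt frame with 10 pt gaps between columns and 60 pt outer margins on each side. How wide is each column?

Inside the margins: 500 − 120 = 380 pt.
10c + 9·10 = 380 → 10c = 290 → c = 29 pt.

29 pt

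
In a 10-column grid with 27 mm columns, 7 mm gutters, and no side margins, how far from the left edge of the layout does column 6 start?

No margin, so column 6 starts at 5·(column + gutter) = 5·34 = 170 mm.

170 mm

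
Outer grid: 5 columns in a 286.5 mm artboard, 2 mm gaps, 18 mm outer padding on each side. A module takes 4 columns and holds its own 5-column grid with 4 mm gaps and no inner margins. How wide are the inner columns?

36.8 mm

Outer content = 286.5 − 2·18 = 250.5 mm.
5 columns + 4 gaps: 5c + 4·2 = 250.5.
5c = 250.5 − 8 = 242.5, so c = 48.5 mm.
4 columns plus 3 gaps: 194 + 6 = 200 mm.
5d + 4·4 = 200 → 5d = 184 → d = 36.8 mm.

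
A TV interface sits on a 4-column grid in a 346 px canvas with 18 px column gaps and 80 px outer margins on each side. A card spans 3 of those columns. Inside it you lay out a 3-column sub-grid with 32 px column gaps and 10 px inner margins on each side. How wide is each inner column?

Take off 160 px of margins, leaving 186 px.
Subtracting 3 column gaps of 18 leaves 132 for 4 columns, so c = 33 px.
3-column span = 3·33 + 2·18 = 135 px.
Inner content = 135 − 2·10 = 115 px.
Subtracting 2 column gaps of 32 leaves 51 for 3 columns, so d = 17 px.

17 px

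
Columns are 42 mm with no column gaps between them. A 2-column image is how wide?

84 mm

With no column gaps, 2 columns span 2·42 = 84 mm.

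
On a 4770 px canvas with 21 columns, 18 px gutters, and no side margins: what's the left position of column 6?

1140 px

21 columns + 20 gutters: 21c + 20·18 = 4770.
21c = 4770 − 360 = 4410, so c = 210 px.
Before column 6: 5 columns + 5 gutters.
Offset = 5·(210 + 18) = 5·228 = 1140 px.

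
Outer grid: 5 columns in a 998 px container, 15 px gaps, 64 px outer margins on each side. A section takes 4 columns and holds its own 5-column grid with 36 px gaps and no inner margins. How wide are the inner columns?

109.8 px

Subtract both margins: 998 − 2·64 = 870 px.
870 − 4·15 = 810; ÷5 gives c = 162 px.
Span of 4: 4·162 + 3·15 = 648 + 45 = 693 px.
5 columns + 4 gaps: 5d + 4·36 = 693.
5d = 693 − 144 = 549, so d = 109.8 px.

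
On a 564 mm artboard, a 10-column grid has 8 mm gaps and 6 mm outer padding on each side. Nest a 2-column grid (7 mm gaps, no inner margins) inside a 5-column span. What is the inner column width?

132.5 mm

Take off 12 mm of margins, leaving 552 mm.
10 columns + 9 gaps: 10c + 9·8 = 552.
10c = 552 − 72 = 480, so c = 48 mm.
5 columns plus 4 gaps: 240 + 32 = 272 mm.
2d + 1·7 = 272 → 2d = 265 → d = 132.5 mm.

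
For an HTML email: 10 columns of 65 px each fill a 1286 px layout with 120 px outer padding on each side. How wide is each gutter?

44 px

Content width = 1286 − 2·120 = 1046 px.
Columns use 650 px, leaving 396 px across 9 gutters = 44 px each.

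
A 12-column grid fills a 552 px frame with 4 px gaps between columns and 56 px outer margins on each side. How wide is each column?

33 px

Inside the margins: 552 − 112 = 440 px.
Subtracting 11 gaps of 4 leaves 396 for 12 columns, so c = 33 px.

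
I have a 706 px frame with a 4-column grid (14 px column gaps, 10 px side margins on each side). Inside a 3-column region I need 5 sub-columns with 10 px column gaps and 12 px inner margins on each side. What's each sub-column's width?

89.4 px

Outer content = 706 − 2·10 = 686 px.
4 columns + 3 column gaps: 4c + 3·14 = 686.
4c = 686 − 42 = 644, so c = 161 px.
3 columns plus 2 column gaps: 483 + 28 = 511 px.
Inner content = 511 − 2·12 = 487 px.
Subtracting 4 column gaps of 10 leaves 447 for 5 columns, so d = 89.4 px.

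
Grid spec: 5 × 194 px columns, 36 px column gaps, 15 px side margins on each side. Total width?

Frame = 2·15 + 5·194 + 4·36 = 30 + 970 + 144 = 1144 px.

1144 px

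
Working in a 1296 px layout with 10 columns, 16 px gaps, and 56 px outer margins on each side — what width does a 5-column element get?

584 px

Take off 112 px of margins, leaving 1184 px.
10c + 9·16 = 1184 → 10c = 1040 → c = 104 px.
Span of 5: 5·104 + 4·16 = 520 + 64 = 584 px.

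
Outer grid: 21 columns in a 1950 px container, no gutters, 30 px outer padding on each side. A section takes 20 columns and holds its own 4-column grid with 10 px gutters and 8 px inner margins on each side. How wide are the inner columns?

Outer content = 1950 − 2·30 = 1890 px.
1890 / 21 = 90 px per column.
20-column span = 20·90 = 1800 px.
Inner content = 1800 − 2·8 = 1784 px.
1784 − 3·10 = 1754; ÷4 gives d = 438.5 px.

438.5 px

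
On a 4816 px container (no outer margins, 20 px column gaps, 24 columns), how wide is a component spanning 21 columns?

4816 − 23·20 = 4356; ÷24 gives c = 181.5 px.
21-column span = 21·181.5 + 20·20 = 4211.5 px.

4211.5 px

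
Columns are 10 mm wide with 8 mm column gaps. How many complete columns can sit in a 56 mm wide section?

3 columns

k columns need k·10 + (k−1)·8 = k·18 − 8.
k·18 − 8 ≤ 56 → k ≤ 64 / 18 ≈ 3.56, so k = 3.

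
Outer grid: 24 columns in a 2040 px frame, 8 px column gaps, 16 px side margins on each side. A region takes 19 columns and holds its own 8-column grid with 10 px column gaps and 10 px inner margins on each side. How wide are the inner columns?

187.25 px

Outer content = 2040 − 2·16 = 2008 px.
24c + 23·8 = 2008 → 24c = 1824 → c = 76 px.
19 columns plus 18 column gaps: 1444 + 144 = 1588 px.
Inner content = 1588 − 2·10 = 1568 px.
8d + 7·10 = 1568 → 8d = 1498 → d = 187.25 px.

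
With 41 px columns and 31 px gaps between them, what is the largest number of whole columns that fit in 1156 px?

16 columns

k columns need k·41 + (k−1)·31 = k·72 − 31.
k·72 − 31 ≤ 1156 → k ≤ 1187 / 72 ≈ 16.49, so k = 16.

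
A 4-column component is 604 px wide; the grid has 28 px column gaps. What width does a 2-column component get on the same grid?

4 columns + 3 column gaps: 4c + 3·28 = 604.
4c = 604 − 84 = 520, so c = 130 px.
Span of 2: 2·130 + 1·28 = 260 + 28 = 288 px.

288 px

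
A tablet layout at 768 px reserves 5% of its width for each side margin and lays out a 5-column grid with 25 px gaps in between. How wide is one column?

118.24 px

Margins: 5% × 768 = 38.4 px each, so content = 768 − 76.8 = 691.2 px.
691.2 − 4·25 = 591.2; ÷5 gives c = 118.24 px.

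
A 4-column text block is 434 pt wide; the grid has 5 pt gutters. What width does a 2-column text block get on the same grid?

434 − 3·5 = 419; ÷4 gives c = 104.75 pt.
2-column span = 2·104.75 + 1·5 = 214.5 pt.

214.5 pt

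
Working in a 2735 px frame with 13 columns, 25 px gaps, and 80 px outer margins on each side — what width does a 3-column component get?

Inside the margins: 2735 − 160 = 2575 px.
13 columns + 12 gaps: 13c + 12·25 = 2575.
13c = 2575 − 300 = 2275, so c = 175 px.
3-column span = 3·175 + 2·25 = 575 px.

575 px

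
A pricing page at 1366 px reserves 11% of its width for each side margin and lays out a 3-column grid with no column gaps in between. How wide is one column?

Each margin = 11% of 1366 = 150.26 px; content = 1366 − 2·150.26 = 1065.48 px.
With no column gaps, each column is 1065.48/3 = 355.16 px.

355.16 px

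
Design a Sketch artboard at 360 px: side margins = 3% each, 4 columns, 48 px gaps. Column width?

360 × (1 − 2·3%) = 360 × 94% = 338.4 px for the columns.
Subtracting 3 gaps of 48 leaves 194.4 for 4 columns, so c = 48.6 px.

48.6 px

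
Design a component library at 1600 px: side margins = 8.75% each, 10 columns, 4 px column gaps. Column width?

128.4 px

1600 × (1 − 2·8.75%) = 1600 × 82.5% = 1320 px for the columns.
1320 − 9·4 = 1284; ÷10 gives c = 128.4 px.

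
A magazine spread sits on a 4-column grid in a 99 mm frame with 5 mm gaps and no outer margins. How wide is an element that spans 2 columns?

47 mm

4c + 3·5 = 99 → 4c = 84 → c = 21 mm.
2 columns plus 1 gap: 42 + 5 = 47 mm.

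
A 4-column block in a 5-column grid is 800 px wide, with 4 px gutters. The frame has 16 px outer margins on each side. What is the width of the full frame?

Subtracting 3 gutters of 4 leaves 788 for 4 columns, so c = 197 px.
Frame = 2·16 + 5·197 + 4·4 = 32 + 985 + 16 = 1033 px.

1033 px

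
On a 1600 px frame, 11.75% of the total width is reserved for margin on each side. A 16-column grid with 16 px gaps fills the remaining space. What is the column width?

61.5 px

Each margin = 11.75% of 1600 = 188 px; content = 1600 − 2·188 = 1224 px.
Subtracting 15 gaps of 16 leaves 984 for 16 columns, so c = 61.5 px.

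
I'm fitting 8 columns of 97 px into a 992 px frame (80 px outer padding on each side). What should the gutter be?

8 px

Content width = 992 − 2·80 = 832 px.
8 columns take 8·97 = 776 px; remaining 56 splits into 7 gutters.
g = 56 / 7 = 8 px.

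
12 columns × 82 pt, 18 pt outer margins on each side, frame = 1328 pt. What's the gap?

28 pt

Take off 36 pt of margins, leaving 1292 pt.
12 columns take 12·82 = 984 pt; remaining 308 splits into 11 gaps.
g = 308 / 11 = 28 pt.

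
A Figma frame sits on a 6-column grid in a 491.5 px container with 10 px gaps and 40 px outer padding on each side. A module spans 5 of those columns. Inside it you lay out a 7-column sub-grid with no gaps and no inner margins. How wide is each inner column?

48.75 px

Outer content = 491.5 − 2·40 = 411.5 px.
Subtracting 5 gaps of 10 leaves 361.5 for 6 columns, so c = 60.25 px.
5 columns plus 4 gaps: 301.25 + 40 = 341.25 px.
With no gaps, each column is 341.25/7 = 48.75 px.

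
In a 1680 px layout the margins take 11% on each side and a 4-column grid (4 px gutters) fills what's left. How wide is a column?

324.6 px

1680 × (1 − 2·11%) = 1680 × 78% = 1310.4 px for the columns.
Subtracting 3 gutters of 4 leaves 1298.4 for 4 columns, so c = 324.6 px.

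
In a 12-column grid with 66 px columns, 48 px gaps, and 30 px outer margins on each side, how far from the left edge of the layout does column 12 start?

1284 px

Before column 12: the margin + 11 columns + 11 gaps.
Offset = 30 + 11·(66 + 48) = 30 + 1254 = 1284 px.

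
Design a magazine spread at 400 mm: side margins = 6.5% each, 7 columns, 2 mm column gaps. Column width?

Margins: 6.5% × 400 = 26 mm each, so content = 400 − 52 = 348 mm.
Subtracting 6 column gaps of 2 leaves 336 for 7 columns, so c = 48 mm.

48 mm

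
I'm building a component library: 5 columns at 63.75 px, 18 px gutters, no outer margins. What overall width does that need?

Total width: 5·63.75 + 4·18 = 390.75 px.

390.75 px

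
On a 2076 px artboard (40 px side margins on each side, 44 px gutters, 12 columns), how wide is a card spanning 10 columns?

Take off 80 px of margins, leaving 1996 px.
12 columns + 11 gutters: 12c + 11·44 = 1996.
12c = 1996 − 484 = 1512, so c = 126 px.
Span of 10: 10·126 + 9·44 = 1260 + 396 = 1656 px.

1656 px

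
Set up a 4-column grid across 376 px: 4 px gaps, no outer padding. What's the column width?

91 px

376 − 3·4 = 364; ÷4 gives c = 91 px.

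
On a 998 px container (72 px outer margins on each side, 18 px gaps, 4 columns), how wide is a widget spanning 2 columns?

Inside the margins: 998 − 144 = 854 px.
Subtracting 3 gaps of 18 leaves 800 for 4 columns, so c = 200 px.
2 columns plus 1 gap: 400 + 18 = 418 px.

418 px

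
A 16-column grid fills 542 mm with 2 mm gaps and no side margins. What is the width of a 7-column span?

Subtracting 15 gaps of 2 leaves 512 for 16 columns, so c = 32 mm.
Span of 7: 7·32 + 6·2 = 224 + 12 = 236 mm.

236 mm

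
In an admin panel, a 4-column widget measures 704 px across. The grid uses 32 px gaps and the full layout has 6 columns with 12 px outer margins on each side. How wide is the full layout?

1096 px

Subtracting 3 gaps of 32 leaves 608 for 4 columns, so c = 152 px.
Adding margins, columns and gutters: 24 + 912 + 160 = 1096 px.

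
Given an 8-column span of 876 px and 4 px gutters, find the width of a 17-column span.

1866 px

876 − 7·4 = 848; ÷8 gives c = 106 px.
17 columns plus 16 gutters: 1802 + 64 = 1866 px.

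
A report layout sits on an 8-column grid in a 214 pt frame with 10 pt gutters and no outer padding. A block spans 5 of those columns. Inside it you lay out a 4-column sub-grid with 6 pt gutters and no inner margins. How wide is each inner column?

8 columns + 7 gutters: 8c + 7·10 = 214.
8c = 214 − 70 = 144, so c = 18 pt.
5-column span = 5·18 + 4·10 = 130 pt.
Subtracting 3 gutters of 6 leaves 112 for 4 columns, so d = 28 pt.

28 pt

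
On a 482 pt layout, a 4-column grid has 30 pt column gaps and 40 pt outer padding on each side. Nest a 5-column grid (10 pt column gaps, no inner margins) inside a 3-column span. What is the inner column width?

Take off 80 pt of margins, leaving 402 pt.
4c + 3·30 = 402 → 4c = 312 → c = 78 pt.
3-column span = 3·78 + 2·30 = 294 pt.
5 columns + 4 column gaps: 5d + 4·10 = 294.
5d = 294 − 40 = 254, so d = 50.8 pt.

50.8 pt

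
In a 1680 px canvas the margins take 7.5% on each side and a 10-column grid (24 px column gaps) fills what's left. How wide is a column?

1680 × (1 − 2·7.5%) = 1680 × 85% = 1428 px for the columns.
1428 − 9·24 = 1212; ÷10 gives c = 121.2 px.

121.2 px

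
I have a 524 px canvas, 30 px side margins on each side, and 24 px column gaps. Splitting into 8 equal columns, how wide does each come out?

Inside the margins: 524 − 60 = 464 px.
464 − 7·24 = 296; ÷8 gives c = 37 px.

37 px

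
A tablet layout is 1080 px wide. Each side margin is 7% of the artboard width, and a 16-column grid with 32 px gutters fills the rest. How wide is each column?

28.05 px

Each margin = 7% of 1080 = 75.6 px; content = 1080 − 2·75.6 = 928.8 px.
16c + 15·32 = 928.8 → 16c = 448.8 → c = 28.05 px.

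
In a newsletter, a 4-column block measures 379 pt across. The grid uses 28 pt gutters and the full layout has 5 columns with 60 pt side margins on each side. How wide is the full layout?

600.75 pt

4 columns + 3 gutters: 4c + 3·28 = 379.
4c = 379 − 84 = 295, so c = 73.75 pt.
Layout = 2·60 + 5·73.75 + 4·28 = 120 + 368.75 + 112 = 600.75 pt.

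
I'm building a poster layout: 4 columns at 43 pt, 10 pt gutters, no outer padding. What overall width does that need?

Summing: 172 + 30 = 202 pt.

202 pt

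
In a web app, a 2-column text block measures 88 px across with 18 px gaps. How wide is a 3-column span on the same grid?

141 px

88 − 1·18 = 70; ÷2 gives c = 35 px.
3-column span = 3·35 + 2·18 = 141 px.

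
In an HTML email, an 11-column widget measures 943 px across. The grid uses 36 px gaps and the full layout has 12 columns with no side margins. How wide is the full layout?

943 − 10·36 = 583; ÷11 gives c = 53 px.
Summing: 636 + 396 = 1032 px.

1032 px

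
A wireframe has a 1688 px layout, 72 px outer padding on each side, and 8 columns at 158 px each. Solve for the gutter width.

40 px

Subtract both margins: 1688 − 2·72 = 1544 px.
Columns use 1264 px, leaving 280 px across 7 gutters = 40 px each.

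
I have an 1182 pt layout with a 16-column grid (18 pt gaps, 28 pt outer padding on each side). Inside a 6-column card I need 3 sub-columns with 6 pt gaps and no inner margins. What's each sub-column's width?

133 pt

Outer content = 1182 − 2·28 = 1126 pt.
1126 − 15·18 = 856; ÷16 gives c = 53.5 pt.
Span of 6: 6·53.5 + 5·18 = 321 + 90 = 411 pt.
3 columns + 2 gaps: 3d + 2·6 = 411.
3d = 411 − 12 = 399, so d = 133 pt.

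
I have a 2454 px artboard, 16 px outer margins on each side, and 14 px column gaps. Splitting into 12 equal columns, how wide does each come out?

Subtract both margins: 2454 − 2·16 = 2422 px.
12c + 11·14 = 2422 → 12c = 2268 → c = 189 px.

189 px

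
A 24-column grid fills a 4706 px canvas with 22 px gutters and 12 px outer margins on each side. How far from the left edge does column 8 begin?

1384 px

Content = 4706 − 2·12 = 4682 px.
Subtracting 23 gutters of 22 leaves 4176 for 24 columns, so c = 174 px.
Each column+gutter stride is 196 px; 7 of them past the 12 px margin is 12 + 1372 = 1384 px.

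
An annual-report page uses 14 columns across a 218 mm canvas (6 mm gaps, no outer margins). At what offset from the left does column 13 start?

14c + 13·6 = 218 → 14c = 140 → c = 10 mm.
No margin, so column 13 starts at 12·(column + gutter) = 12·16 = 192 mm.

192 mm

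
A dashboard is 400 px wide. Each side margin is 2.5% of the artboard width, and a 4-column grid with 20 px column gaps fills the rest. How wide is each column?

400 × (1 − 2·2.5%) = 400 × 95% = 380 px for the columns.
4 columns + 3 column gaps: 4c + 3·20 = 380.
4c = 380 − 60 = 320, so c = 80 px.

80 px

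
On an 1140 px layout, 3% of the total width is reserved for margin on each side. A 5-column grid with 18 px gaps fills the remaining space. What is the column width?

199.92 px

Margins: 3% × 1140 = 34.2 px each, so content = 1140 − 68.4 = 1071.6 px.
5 columns + 4 gaps: 5c + 4·18 = 1071.6.
5c = 1071.6 − 72 = 999.6, so c = 199.92 px.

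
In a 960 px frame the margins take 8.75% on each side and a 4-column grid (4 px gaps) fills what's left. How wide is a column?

Each margin = 8.75% of 960 = 84 px; content = 960 − 2·84 = 792 px.
Subtracting 3 gaps of 4 leaves 780 for 4 columns, so c = 195 px.

195 px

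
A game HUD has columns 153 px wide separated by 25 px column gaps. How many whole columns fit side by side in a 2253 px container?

Each extra column adds 153 + 25 = 178 px.
(2253 + 25) / 178 = 12.80, so 12 columns fit.

12 columns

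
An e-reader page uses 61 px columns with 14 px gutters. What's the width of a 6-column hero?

436 px

6-column span = 6·61 + 5·14 = 436 px.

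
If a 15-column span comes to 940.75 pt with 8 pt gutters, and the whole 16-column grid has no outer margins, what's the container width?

Subtracting 14 gutters of 8 leaves 828.75 for 15 columns, so c = 55.25 pt.
Container = 16·55.25 + 15·8 = 884 + 120 = 1004 pt.

1004 pt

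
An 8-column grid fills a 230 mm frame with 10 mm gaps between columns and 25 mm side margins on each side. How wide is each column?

Subtract both margins: 230 − 2·25 = 180 mm.
180 − 7·10 = 110; ÷8 gives c = 13.75 mm.

13.75 mm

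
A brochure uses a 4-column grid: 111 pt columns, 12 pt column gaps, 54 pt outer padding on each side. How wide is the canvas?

588 pt

Canvas = 2·54 + 4·111 + 3·12 = 108 + 444 + 36 = 588 pt.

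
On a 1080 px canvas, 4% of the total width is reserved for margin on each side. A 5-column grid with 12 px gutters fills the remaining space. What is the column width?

Each margin = 4% of 1080 = 43.2 px; content = 1080 − 2·43.2 = 993.6 px.
5c + 4·12 = 993.6 → 5c = 945.6 → c = 189.12 px.

189.12 px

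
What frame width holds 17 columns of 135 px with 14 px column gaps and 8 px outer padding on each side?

Frame = 2·8 + 17·135 + 16·14 = 16 + 2295 + 224 = 2535 px.

2535 px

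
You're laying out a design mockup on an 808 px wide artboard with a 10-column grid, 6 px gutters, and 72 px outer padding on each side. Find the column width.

61 px

Take off 144 px of margins, leaving 664 px.
10 columns + 9 gutters: 10c + 9·6 = 664.
10c = 664 − 54 = 610, so c = 61 px.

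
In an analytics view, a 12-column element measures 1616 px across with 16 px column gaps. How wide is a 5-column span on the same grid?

1616 − 11·16 = 1440; ÷12 gives c = 120 px.
Span of 5: 5·120 + 4·16 = 600 + 64 = 664 px.

664 px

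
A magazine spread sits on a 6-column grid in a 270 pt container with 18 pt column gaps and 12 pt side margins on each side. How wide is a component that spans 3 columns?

114 pt

Content width = 270 − 2·12 = 246 pt.
Subtracting 5 column gaps of 18 leaves 156 for 6 columns, so c = 26 pt.
3-column span = 3·26 + 2·18 = 114 pt.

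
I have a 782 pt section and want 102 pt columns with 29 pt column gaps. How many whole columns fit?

Each extra column adds 102 + 29 = 131 pt.
(782 + 29) / 131 = 6.19, so 6 columns fit.

6 columns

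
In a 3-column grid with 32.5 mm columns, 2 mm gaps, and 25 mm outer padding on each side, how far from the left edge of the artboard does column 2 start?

Column 2 starts at margin + 1·(column + gutter) = 25 + 1·34.5 = 59.5 mm.

59.5 mm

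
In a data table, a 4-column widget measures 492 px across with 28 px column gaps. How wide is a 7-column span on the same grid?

4c + 3·28 = 492 → 4c = 408 → c = 102 px.
7-column span = 7·102 + 6·28 = 882 px.

882 px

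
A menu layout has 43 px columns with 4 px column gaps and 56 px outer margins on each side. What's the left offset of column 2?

103 px

Column 2 starts at margin + 1·(column + gutter) = 56 + 1·47 = 103 px.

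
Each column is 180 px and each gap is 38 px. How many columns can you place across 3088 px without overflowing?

k columns need k·180 + (k−1)·38 = k·218 − 38.
k·218 − 38 ≤ 3088 → k ≤ 3126 / 218 ≈ 14.34, so k = 14.

14 columns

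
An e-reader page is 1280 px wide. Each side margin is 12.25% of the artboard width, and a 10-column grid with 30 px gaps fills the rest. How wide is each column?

69.64 px

Each margin = 12.25% of 1280 = 156.8 px; content = 1280 − 2·156.8 = 966.4 px.
966.4 − 9·30 = 696.4; ÷10 gives c = 69.64 px.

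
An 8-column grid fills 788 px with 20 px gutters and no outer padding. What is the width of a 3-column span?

283 px

8 columns + 7 gutters: 8c + 7·20 = 788.
8c = 788 − 140 = 648, so c = 81 px.
3-column span = 3·81 + 2·20 = 283 px.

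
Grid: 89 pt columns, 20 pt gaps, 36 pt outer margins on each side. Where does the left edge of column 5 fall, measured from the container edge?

Each column+gutter stride is 109 pt; 4 of them past the 36 pt margin is 36 + 436 = 472 pt.

472 pt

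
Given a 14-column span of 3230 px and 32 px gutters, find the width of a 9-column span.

3230 − 13·32 = 2814; ÷14 gives c = 201 px.
9 columns plus 8 gutters: 1809 + 256 = 2065 px.

2065 px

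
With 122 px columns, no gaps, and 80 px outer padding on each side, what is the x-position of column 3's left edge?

324 px

Before column 3: the margin + 2 columns + 2 gaps.
Offset = 80 + 2·(122 + 0) = 80 + 244 = 324 px.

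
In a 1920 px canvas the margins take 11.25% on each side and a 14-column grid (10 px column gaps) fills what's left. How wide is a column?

97 px

1920 × (1 − 2·11.25%) = 1920 × 77.5% = 1488 px for the columns.
Subtracting 13 column gaps of 10 leaves 1358 for 14 columns, so c = 97 px.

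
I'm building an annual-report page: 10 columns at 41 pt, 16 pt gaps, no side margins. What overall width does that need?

554 pt

Summing: 410 + 144 = 554 pt.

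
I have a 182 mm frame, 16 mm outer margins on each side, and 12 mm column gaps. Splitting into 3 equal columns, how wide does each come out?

Take off 32 mm of margins, leaving 150 mm.
3 columns + 2 column gaps: 3c + 2·12 = 150.
3c = 150 − 24 = 126, so c = 42 mm.

42 mm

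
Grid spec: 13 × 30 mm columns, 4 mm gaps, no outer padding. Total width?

Total width: 13·30 + 12·4 = 438 mm.

438 mm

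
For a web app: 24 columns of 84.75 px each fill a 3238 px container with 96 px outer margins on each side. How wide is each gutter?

44 px

Take off 192 px of margins, leaving 3046 px.
Columns use 2034 px, leaving 1012 px across 23 gutters = 44 px each.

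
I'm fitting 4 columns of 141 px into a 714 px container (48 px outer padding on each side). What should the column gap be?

18 px

Take off 96 px of margins, leaving 618 px.
4·141 + 3g = 618 → 3g = 54 → g = 18 px.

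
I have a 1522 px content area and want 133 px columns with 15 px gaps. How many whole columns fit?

Each extra column adds 133 + 15 = 148 px.
(1522 + 15) / 148 = 10.39, so 10 columns fit.

10 columns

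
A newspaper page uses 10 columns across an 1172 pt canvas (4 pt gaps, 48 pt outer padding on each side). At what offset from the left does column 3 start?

Inside the margins: 1172 − 96 = 1076 pt.
Subtracting 9 gaps of 4 leaves 1040 for 10 columns, so c = 104 pt.
Column 3 starts at margin + 2·(column + gutter) = 48 + 2·108 = 264 pt.

264 pt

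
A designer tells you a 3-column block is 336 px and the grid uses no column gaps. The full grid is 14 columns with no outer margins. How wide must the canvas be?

1568 px

3c = 336 → c = 112 px.
Canvas = 14·112 = 1568 = 1568 px.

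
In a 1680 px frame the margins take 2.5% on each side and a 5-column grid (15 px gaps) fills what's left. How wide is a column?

Margins: 2.5% × 1680 = 42 px each, so content = 1680 − 84 = 1596 px.
5c + 4·15 = 1596 → 5c = 1536 → c = 307.2 px.

307.2 px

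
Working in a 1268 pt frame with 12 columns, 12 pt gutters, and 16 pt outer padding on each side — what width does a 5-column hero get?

Content width = 1268 − 2·16 = 1236 pt.
Subtracting 11 gutters of 12 leaves 1104 for 12 columns, so c = 92 pt.
5-column span = 5·92 + 4·12 = 508 pt.

508 pt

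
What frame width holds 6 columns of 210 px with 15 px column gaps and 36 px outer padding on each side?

Total width: 2·36 + 6·210 + 5·15 = 1407 px.

1407 px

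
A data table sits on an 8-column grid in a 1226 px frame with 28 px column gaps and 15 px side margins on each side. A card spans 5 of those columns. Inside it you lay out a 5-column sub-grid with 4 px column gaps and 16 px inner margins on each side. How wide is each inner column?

137.8 px

Subtract both margins: 1226 − 2·15 = 1196 px.
Subtracting 7 column gaps of 28 leaves 1000 for 8 columns, so c = 125 px.
5 columns plus 4 column gaps: 625 + 112 = 737 px.
Inner content = 737 − 2·16 = 705 px.
Subtracting 4 column gaps of 4 leaves 689 for 5 columns, so d = 137.8 px.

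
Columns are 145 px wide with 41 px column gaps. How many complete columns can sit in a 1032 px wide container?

k columns need k·145 + (k−1)·41 = k·186 − 41.
k·186 − 41 ≤ 1032 → k ≤ 1073 / 186 ≈ 5.77, so k = 5.

5 columns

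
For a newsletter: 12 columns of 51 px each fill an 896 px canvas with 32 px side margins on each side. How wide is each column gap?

20 px

Take off 64 px of margins, leaving 832 px.
Columns use 612 px, leaving 220 px across 11 column gaps = 20 px each.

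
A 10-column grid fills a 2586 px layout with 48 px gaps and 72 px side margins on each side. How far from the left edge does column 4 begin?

Content = 2586 − 2·72 = 2442 px.
10 columns + 9 gaps: 10c + 9·48 = 2442.
10c = 2442 − 432 = 2010, so c = 201 px.
Column 4 starts at margin + 3·(column + gutter) = 72 + 3·249 = 819 px.

819 px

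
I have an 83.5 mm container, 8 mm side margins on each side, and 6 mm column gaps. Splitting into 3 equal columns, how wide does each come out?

18.5 mm

Inside the margins: 83.5 − 16 = 67.5 mm.
Subtracting 2 column gaps of 6 leaves 55.5 for 3 columns, so c = 18.5 mm.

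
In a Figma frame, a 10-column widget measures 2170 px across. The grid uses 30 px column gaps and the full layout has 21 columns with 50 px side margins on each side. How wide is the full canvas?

10c + 9·30 = 2170 → 10c = 1900 → c = 190 px.
Total width: 2·50 + 21·190 + 20·30 = 4690 px.

4690 px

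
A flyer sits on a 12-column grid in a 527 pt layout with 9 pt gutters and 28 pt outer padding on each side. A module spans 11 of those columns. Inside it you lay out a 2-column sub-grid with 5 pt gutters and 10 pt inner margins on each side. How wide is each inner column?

Inside the margins: 527 − 56 = 471 pt.
12c + 11·9 = 471 → 12c = 372 → c = 31 pt.
11 columns plus 10 gutters: 341 + 90 = 431 pt.
Inner content = 431 − 2·10 = 411 pt.
411 − 1·5 = 406; ÷2 gives d = 203 pt.

203 pt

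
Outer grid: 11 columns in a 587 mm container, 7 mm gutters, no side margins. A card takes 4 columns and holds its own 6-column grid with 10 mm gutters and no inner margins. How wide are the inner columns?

26.5 mm

11 columns + 10 gutters: 11c + 10·7 = 587.
11c = 587 − 70 = 517, so c = 47 mm.
4-column span = 4·47 + 3·7 = 209 mm.
209 − 5·10 = 159; ÷6 gives d = 26.5 mm.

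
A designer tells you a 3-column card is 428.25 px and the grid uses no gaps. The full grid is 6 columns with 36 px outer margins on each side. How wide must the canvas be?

928.5 px

With no gaps, each column is 428.25/3 = 142.75 px.
Canvas = 2·36 + 6·142.75 = 72 + 856.5 = 928.5 px.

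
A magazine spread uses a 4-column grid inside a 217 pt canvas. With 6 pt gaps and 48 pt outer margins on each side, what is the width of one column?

25.75 pt

Subtract both margins: 217 − 2·48 = 121 pt.
121 − 3·6 = 103; ÷4 gives c = 25.75 pt.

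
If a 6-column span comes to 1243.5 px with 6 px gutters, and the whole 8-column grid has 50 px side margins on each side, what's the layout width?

1760 px

Subtracting 5 gutters of 6 leaves 1213.5 for 6 columns, so c = 202.25 px.
Total width: 2·50 + 8·202.25 + 7·6 = 1760 px.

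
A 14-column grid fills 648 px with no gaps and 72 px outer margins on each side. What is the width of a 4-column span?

Inside the margins: 648 − 144 = 504 px.
With no gaps, each column is 504/14 = 36 px.
4-column span = 4·36 = 144 px.

144 px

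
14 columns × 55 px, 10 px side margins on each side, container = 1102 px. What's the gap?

24 px

Subtract both margins: 1102 − 2·10 = 1082 px.
14 columns take 14·55 = 770 px; remaining 312 splits into 13 gaps.
g = 312 / 13 = 24 px.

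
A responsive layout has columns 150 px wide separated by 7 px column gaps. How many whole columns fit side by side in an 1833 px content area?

11 columns

k columns need k·150 + (k−1)·7 = k·157 − 7.
k·157 − 7 ≤ 1833 → k ≤ 1840 / 157 ≈ 11.72, so k = 11.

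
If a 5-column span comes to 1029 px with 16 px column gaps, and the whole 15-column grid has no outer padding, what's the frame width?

3119 px

1029 − 4·16 = 965; ÷5 gives c = 193 px.
Summing: 2895 + 224 = 3119 px.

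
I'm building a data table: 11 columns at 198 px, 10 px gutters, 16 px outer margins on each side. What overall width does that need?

2310 px

Total width: 2·16 + 11·198 + 10·10 = 2310 px.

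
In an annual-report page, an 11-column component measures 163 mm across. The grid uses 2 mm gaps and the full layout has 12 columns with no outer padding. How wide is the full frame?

178 mm

Subtracting 10 gaps of 2 leaves 143 for 11 columns, so c = 13 mm.
Total width: 12·13 + 11·2 = 178 mm.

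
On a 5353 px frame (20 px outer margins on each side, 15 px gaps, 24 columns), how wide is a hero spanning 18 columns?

Inside the margins: 5353 − 40 = 5313 px.
24 columns + 23 gaps: 24c + 23·15 = 5313.
24c = 5313 − 345 = 4968, so c = 207 px.
18 columns plus 17 gaps: 3726 + 255 = 3981 px.

3981 px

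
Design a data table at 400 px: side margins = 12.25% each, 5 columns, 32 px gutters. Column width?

Margins: 12.25% × 400 = 49 px each, so content = 400 − 98 = 302 px.
302 − 4·32 = 174; ÷5 gives c = 34.8 px.

34.8 px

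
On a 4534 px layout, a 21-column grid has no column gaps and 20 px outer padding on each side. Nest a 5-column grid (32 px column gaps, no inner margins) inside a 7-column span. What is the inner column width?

274 px

Inside the margins: 4534 − 40 = 4494 px.
With no column gaps, each column is 4494/21 = 214 px.
With no column gaps, 7 columns span 7·214 = 1498 px.
Subtracting 4 column gaps of 32 leaves 1370 for 5 columns, so d = 274 px.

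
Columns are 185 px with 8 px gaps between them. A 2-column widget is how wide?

378 px

Span of 2: 2·185 + 1·8 = 370 + 8 = 378 px.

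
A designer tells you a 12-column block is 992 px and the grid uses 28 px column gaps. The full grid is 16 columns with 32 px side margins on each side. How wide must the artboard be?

1396 px

Subtracting 11 column gaps of 28 leaves 684 for 12 columns, so c = 57 px.
Adding margins, columns and gutters: 64 + 912 + 420 = 1396 px.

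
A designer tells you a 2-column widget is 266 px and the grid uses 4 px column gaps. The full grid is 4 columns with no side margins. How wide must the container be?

536 px

266 − 1·4 = 262; ÷2 gives c = 131 px.
Total width: 4·131 + 3·4 = 536 px.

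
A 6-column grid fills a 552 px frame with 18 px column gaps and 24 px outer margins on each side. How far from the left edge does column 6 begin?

Subtract both margins: 552 − 2·24 = 504 px.
Subtracting 5 column gaps of 18 leaves 414 for 6 columns, so c = 69 px.
Before column 6: the margin + 5 columns + 5 column gaps.
Offset = 24 + 5·(69 + 18) = 24 + 435 = 459 px.

459 px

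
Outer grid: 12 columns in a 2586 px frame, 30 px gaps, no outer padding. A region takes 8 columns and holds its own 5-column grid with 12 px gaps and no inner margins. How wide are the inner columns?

12c + 11·30 = 2586 → 12c = 2256 → c = 188 px.
8 columns plus 7 gaps: 1504 + 210 = 1714 px.
5 columns + 4 gaps: 5d + 4·12 = 1714.
5d = 1714 − 48 = 1666, so d = 333.2 px.

333.2 px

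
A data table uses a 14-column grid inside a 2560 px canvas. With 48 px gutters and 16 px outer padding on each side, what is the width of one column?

Take off 32 px of margins, leaving 2528 px.
Subtracting 13 gutters of 48 leaves 1904 for 14 columns, so c = 136 px.

136 px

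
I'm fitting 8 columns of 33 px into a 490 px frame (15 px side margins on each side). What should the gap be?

Inside the margins: 490 − 30 = 460 px.
8 columns take 8·33 = 264 px; remaining 196 splits into 7 gaps.
g = 196 / 7 = 28 px.

28 px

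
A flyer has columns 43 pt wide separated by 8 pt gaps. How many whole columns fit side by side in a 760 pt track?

15 columns

k columns need k·43 + (k−1)·8 = k·51 − 8.
k·51 − 8 ≤ 760 → k ≤ 768 / 51 ≈ 15.06, so k = 15.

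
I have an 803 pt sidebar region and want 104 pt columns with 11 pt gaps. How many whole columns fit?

Each extra column adds 104 + 11 = 115 pt.
(803 + 11) / 115 = 7.08, so 7 columns fit.

7 columns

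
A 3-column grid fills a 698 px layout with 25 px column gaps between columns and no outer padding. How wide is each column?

216 px

698 − 2·25 = 648; ÷3 gives c = 216 px.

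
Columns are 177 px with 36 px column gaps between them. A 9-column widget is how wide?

1881 px

9-column span = 9·177 + 8·36 = 1881 px.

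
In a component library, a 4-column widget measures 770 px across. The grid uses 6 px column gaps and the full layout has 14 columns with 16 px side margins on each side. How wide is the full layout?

770 − 3·6 = 752; ÷4 gives c = 188 px.
Adding margins, columns and gutters: 32 + 2632 + 78 = 2742 px.

2742 px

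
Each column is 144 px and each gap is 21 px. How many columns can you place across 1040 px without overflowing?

k columns need k·144 + (k−1)·21 = k·165 − 21.
k·165 − 21 ≤ 1040 → k ≤ 1061 / 165 ≈ 6.43, so k = 6.

6 columns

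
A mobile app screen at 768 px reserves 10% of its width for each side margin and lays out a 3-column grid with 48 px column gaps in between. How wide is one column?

Each margin = 10% of 768 = 76.8 px; content = 768 − 2·76.8 = 614.4 px.
3 columns + 2 column gaps: 3c + 2·48 = 614.4.
3c = 614.4 − 96 = 518.4, so c = 172.8 px.

172.8 px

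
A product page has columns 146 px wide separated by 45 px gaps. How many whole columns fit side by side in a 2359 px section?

12 columns

k columns need k·146 + (k−1)·45 = k·191 − 45.
k·191 − 45 ≤ 2359 → k ≤ 2404 / 191 ≈ 12.59, so k = 12.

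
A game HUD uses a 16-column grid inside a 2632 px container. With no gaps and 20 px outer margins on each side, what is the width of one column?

162 px

Content width = 2632 − 2·20 = 2592 px.
16c = 2592 → c = 162 px.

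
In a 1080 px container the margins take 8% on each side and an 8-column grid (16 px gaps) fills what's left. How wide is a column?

Each margin = 8% of 1080 = 86.4 px; content = 1080 − 2·86.4 = 907.2 px.
Subtracting 7 gaps of 16 leaves 795.2 for 8 columns, so c = 99.4 px.

99.4 px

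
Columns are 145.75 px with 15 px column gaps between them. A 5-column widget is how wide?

5-column span = 5·145.75 + 4·15 = 788.75 px.

788.75 px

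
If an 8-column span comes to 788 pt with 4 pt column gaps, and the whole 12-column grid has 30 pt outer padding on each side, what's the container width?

788 − 7·4 = 760; ÷8 gives c = 95 pt.
Adding margins, columns and gutters: 60 + 1140 + 44 = 1244 pt.

1244 pt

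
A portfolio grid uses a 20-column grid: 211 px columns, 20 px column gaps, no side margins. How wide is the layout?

4600 px

Summing: 4220 + 380 = 4600 px.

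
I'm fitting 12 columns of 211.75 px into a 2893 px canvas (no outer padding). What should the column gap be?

32 px

Columns use 2541 px, leaving 352 px across 11 column gaps = 32 px each.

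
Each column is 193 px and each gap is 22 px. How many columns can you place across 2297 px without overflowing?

10 columns

k columns need k·193 + (k−1)·22 = k·215 − 22.
k·215 − 22 ≤ 2297 → k ≤ 2319 / 215 ≈ 10.79, so k = 10.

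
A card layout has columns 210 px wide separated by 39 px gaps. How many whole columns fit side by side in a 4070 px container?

Each extra column adds 210 + 39 = 249 px.
(4070 + 39) / 249 = 16.50, so 16 columns fit.

16 columns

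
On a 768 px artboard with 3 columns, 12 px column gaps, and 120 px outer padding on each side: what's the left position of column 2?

300 px

Inside the margins: 768 − 240 = 528 px.
3c + 2·12 = 528 → 3c = 504 → c = 168 px.
Before column 2: the margin + 1 column + 1 column gap.
Offset = 120 + 1·(168 + 12) = 120 + 180 = 300 px.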